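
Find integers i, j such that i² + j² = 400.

We need to find integers i, j > 0 such that i² + j² = 400.
Trying i = 12: j² = 400 - 12² = 400 - 144 = 256
j = 16
Check: 12² + 16² = 144 + 256 = 400 ✓

400 = 12² + 16²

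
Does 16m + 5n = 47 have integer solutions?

Step 1: Compute gcd(16, 5).
gcd(16, 5) = 1

Step 2: Check divisibility.
Does 1 divide 47? 47 = 1 x 47, so yes.

By the theorem on linear Diophantine equations, 16m + 5n = 47 has integer solutions if and only if gcd(16, 5) divides 47. Since 1 | 47, solutions exist.

Yes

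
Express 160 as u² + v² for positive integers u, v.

We need to find integers u, v > 0 such that u² + v² = 160.
Trying u = 4: v² = 160 - 4² = 160 - 16 = 144
v = 12
Check: 4² + 12² = 16 + 144 = 160 ✓

160 = 4² + 12²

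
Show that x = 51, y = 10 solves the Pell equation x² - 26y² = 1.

Compute x² = 51² = 2601
Compute 26y² = 26·10² = 26·100 = 2600
x² - 26y² = 2601 - 2600 = 1
Since this equals 1, (51, 10) is a solution.

Yes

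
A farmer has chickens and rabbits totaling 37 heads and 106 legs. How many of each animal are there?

Let c = chickens, r = rabbits.
Heads: c + r = 37
Legs: 2c + 4r = 106
From the first equation, c = 37 - r. Substitute:
2(37 - r) + 4r = 106
74 + 2r = 106
r = (106 - 74)/2 = 16
c = 37 - 16 = 21

Chickens: 21, Rabbits: 16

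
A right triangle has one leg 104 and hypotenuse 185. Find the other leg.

a² = c² - b² = 34225 - 10816 = 23409
a = 153

153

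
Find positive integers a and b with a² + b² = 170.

We need to find integers a, b > 0 such that a² + b² = 170.
Trying a = 1: b² = 170 - 1² = 170 - 1 = 169
b = 13
Check: 1² + 13² = 1 + 169 = 170 ✓

170 = 1² + 13²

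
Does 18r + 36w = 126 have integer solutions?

Step 1: Compute gcd(18, 36).
gcd(18, 36) = 18

Step 2: Check divisibility.
Does 18 divide 126? 126 = 18 x 7, so yes.

By the theorem on linear Diophantine equations, 18r + 36w = 126 has integer solutions if and only if gcd(18, 36) divides 126. Since 18 | 126, solutions exist.

Yes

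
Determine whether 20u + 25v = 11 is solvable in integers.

Step 1: Compute gcd(20, 25).
gcd(20, 25) = 5

Step 2: Check divisibility.
Does 5 divide 11? 11 = 5 x 2 + 1, so no.

By the theorem on linear Diophantine equations, 20u + 25v = 11 has integer solutions if and only if gcd(20, 25) divides 11. Since 5 does not divide 11, no solutions exist.

No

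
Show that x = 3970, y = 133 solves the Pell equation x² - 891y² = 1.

Compute x² = 3970² = 15760900
Compute 891y² = 891·133² = 891·17689 = 15760899
x² - 891y² = 15760900 - 15760899 = 1
Since this equals 1, (3970, 133) is a solution.

Yes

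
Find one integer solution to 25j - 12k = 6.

Step 1: Check solvability.
gcd(25, 12) = 1
Since 1 divides 6, solutions exist.

Step 2: Apply extended Euclidean algorithm to find gcd.
We find integers such that 25*x0 + 12*y0 = 1

Step 3: Scale the particular solution.
Multiply by 6/1 = 6:
j = 6, k = 12

Step 4: Verify.
25*(6) - 12*(12) = 6 = 6 ✓

j = 6, k = 12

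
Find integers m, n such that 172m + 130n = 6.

Step 1: Check solvability.
gcd(172, 130) = 2
Since 2 divides 6, solutions exist.

Step 2: Apply extended Euclidean algorithm to find gcd.
We find integers such that 172*x0 + 130*y0 = 2

Step 3: Scale the particular solution.
Multiply by 6/2 = 3:
m = 93, n = -123

Step 4: Verify.
172*(93) + 130*(-123) = 6 = 6 ✓

m = 93, n = -123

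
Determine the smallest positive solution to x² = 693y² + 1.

We seek the smallest positive integers (x, y) with x² - 693y² = 1, i.e., x² = 693y² + 1.
Try successive y values:
y = 1: x² = 693·1² + 1 = 694, not a perfect square
y = 2: x² = 693·2² + 1 = 2773, not a perfect square
y = 3: x² = 693·3² + 1 = 6238, not a perfect square
... continuing the search (or via continued fractions) ...
y = 9360: x² = 693·9360² + 1 = 60713452801, x = 246401 ✓

Verify: 246401² - 693·9360² = 60713452801 - 60713452800 = 1 ✓

x = 246401, y = 9360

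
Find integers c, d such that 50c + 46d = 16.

Step 1: Check solvability.
gcd(50, 46) = 2
Since 2 divides 16, solutions exist.

Step 2: Apply extended Euclidean algorithm to find gcd.
We find integers such that 50*x0 + 46*y0 = 2

Step 3: Scale the particular solution.
Multiply by 16/2 = 8:
c = -88, d = 96

Step 4: Verify.
50*(-88) + 46*(96) = 16 = 16 ✓

c = -88, d = 96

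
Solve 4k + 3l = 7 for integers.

Step 1: Check solvability.
gcd(4, 3) = 1
Since 1 divides 7, solutions exist.

Step 2: Apply extended Euclidean algorithm to find gcd.
We find integers such that 4*x0 + 3*y0 = 1

Step 3: Scale the particular solution.
Multiply by 7/1 = 7:
k = 7, l = -7

Step 4: Verify.
4*(7) + 3*(-7) = 7 = 7 ✓

k = 7, l = -7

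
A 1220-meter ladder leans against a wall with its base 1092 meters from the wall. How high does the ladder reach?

The ladder, wall, and ground form a right triangle with hypotenuse 1220 and one leg 1092.
By the Pythagorean theorem: h² = 1220² - 1092² = 1488400 - 1192464 = 295936
h = √295936 = 544 meters

544 meters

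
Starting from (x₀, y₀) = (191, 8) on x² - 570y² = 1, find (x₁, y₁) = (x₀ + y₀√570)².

Solutions to x² - Dy² = 1 are generated by powers of (x₀ + y₀√D).
The next solution satisfies x₁ + y₁√570 = (x₀ + y₀√570)², giving:
x₁ = x₀² + 570y₀² = 191² + 570·8² = 36481 + 36480 = 72961
y₁ = 2x₀y₀ = 2·191·8 = 3056

Verify: 72961² - 570·3056² = 5323307521 - 5323307520 = 1 ✓

x = 72961, y = 3056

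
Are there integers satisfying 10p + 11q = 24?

Step 1: Compute gcd(10, 11).
gcd(10, 11) = 1

Step 2: Check divisibility.
Does 1 divide 24? 24 = 1 x 24, so yes.

By the theorem on linear Diophantine equations, 10p + 11q = 24 has integer solutions if and only if gcd(10, 11) divides 24. Since 1 | 24, solutions exist.

Yes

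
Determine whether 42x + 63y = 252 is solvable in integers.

Step 1: Compute gcd(42, 63).
gcd(42, 63) = 21

Step 2: Check divisibility.
Does 21 divide 252? 252 = 21 x 12, so yes.

By the theorem on linear Diophantine equations, 42x + 63y = 252 has integer solutions if and only if gcd(42, 63) divides 252. Since 21 | 252, solutions exist.

Yes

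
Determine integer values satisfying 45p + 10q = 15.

Step 1: Check solvability.
gcd(45, 10) = 5
Since 5 divides 15, solutions exist.

Step 2: Apply extended Euclidean algorithm to find gcd.
We find integers such that 45*x0 + 10*y0 = 5

Step 3: Scale the particular solution.
Multiply by 15/5 = 3:
p = 3, q = -12

Step 4: Verify.
45*(3) + 10*(-12) = 15 = 15 ✓

p = 3, q = -12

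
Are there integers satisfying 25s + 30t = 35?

Step 1: Compute gcd(25, 30).
gcd(25, 30) = 5

Step 2: Check divisibility.
Does 5 divide 35? 35 = 5 x 7, so yes.

By the theorem on linear Diophantine equations, 25s + 30t = 35 has integer solutions if and only if gcd(25, 30) divides 35. Since 5 | 35, solutions exist.

Yes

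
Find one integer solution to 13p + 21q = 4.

Step 1: Check solvability.
gcd(13, 21) = 1
Since 1 divides 4, solutions exist.

Step 2: Apply extended Euclidean algorithm to find gcd.
We find integers such that 13*x0 + 21*y0 = 1

Step 3: Scale the particular solution.
Multiply by 4/1 = 4:
p = -32, q = 20

Step 4: Verify.
13*(-32) + 21*(20) = 4 = 4 ✓

p = -32, q = 20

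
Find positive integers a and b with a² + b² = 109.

We need to find integers a, b > 0 such that a² + b² = 109.
Trying a = 3: b² = 109 - 3² = 109 - 9 = 100
b = 10
Check: 3² + 10² = 9 + 100 = 109 ✓

109 = 3² + 10²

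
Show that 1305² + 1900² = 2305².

Compute a² + b²:
1305² + 1900² = 1703025 + 3610000 = 5313025
Compute c²:
2305² = 5313025
Since 5313025 = 5313025, it is a Pythagorean triple.

Yes, it is a Pythagorean triple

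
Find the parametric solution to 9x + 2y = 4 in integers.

Step 1: Compute gcd(9, 2) = 1.
Since 1 divides 4, solutions exist.

Step 2: Find a particular solution using extended Euclidean algorithm.
We get x₀ = 4, y₀ = -16.
Check: 9*4 + 2*-16 = 4 = 4 ✓

Step 3: Write the general solution.
x = 4 + (2/1)t = 4 + 2t
y = -16 - (9/1)t = -16 - 9t
for any integer t.

x = 4 + 2t, y = -16 - 9t for integer t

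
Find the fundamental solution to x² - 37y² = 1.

We seek the smallest positive integers (x, y) with x² - 37y² = 1, i.e., x² = 37y² + 1.
Try successive y values:
y = 1: x² = 37·1² + 1 = 38, not a perfect square
y = 2: x² = 37·2² + 1 = 149, not a perfect square
y = 3: x² = 37·3² + 1 = 334, not a perfect square
... continuing the search (or via continued fractions) ...
y = 12: x² = 37·12² + 1 = 5329, x = 73 ✓

Verify: 73² - 37·12² = 5329 - 5328 = 1 ✓

x = 73, y = 12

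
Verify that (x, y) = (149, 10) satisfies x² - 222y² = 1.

Compute x² = 149² = 22201
Compute 222y² = 222·10² = 222·100 = 22200
x² - 222y² = 22201 - 22200 = 1
Since this equals 1, (149, 10) is a solution.

Yes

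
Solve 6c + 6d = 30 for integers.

Step 1: Check solvability.
gcd(6, 6) = 6
Since 6 divides 30, solutions exist.

Step 2: Apply extended Euclidean algorithm to find gcd.
We find integers such that 6*x0 + 6*y0 = 6

Step 3: Scale the particular solution.
Multiply by 30/6 = 5:
c = 0, d = 5

Step 4: Verify.
6*(0) + 6*(5) = 30 = 30 ✓

c = 0, d = 5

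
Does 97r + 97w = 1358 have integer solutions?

Step 1: Compute gcd(97, 97).
gcd(97, 97) = 97

Step 2: Check divisibility.
Does 97 divide 1358? 1358 = 97 x 14, so yes.

By the theorem on linear Diophantine equations, 97r + 97w = 1358 has integer solutions if and only if gcd(97, 97) divides 1358. Since 97 | 1358, solutions exist.

Yes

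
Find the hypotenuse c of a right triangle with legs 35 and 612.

c² = a² + b² = 35² + 612² = 1225 + 374544 = 375769
c = sqrt(375769) = 613

613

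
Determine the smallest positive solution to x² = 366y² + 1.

We seek the smallest positive integers (x, y) with x² - 366y² = 1, i.e., x² = 366y² + 1.
Try successive y values:
y = 1: x² = 366·1² + 1 = 367, not a perfect square
y = 2: x² = 366·2² + 1 = 1465, not a perfect square
y = 3: x² = 366·3² + 1 = 3295, not a perfect square
... continuing the search (or via continued fractions) ...
y = 47458: x² = 366·47458² + 1 = 824327805625, x = 907925 ✓

Verify: 907925² - 366·47458² = 824327805625 - 824327805624 = 1 ✓

x = 907925, y = 47458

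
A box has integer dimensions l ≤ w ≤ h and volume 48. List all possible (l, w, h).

Iterate l from 1 to ⌊48^(1/3)⌋. For each l dividing 48, iterate w ≥ l with w dividing 48/l, and set h = 48/(l·w).
Triples found (9): (1×1×48), (1×2×24), (1×3×16), (1×4×12), (1×6×8), (2×2×12), (2×3×8), (2×4×6), (3×4×4)

(1×1×48), (1×2×24), (1×3×16), (1×4×12), (1×6×8), (2×2×12), (2×3×8), (2×4×6), (3×4×4)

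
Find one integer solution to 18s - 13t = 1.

Step 1: Check solvability.
gcd(18, 13) = 1
Since 1 divides 1, solutions exist.

Step 2: Apply extended Euclidean algorithm to find gcd.
We find integers such that 18*x0 + 13*y0 = 1

Step 3: Scale the particular solution.
Multiply by 1/1 = 1:
s = -5, t = -7

Step 4: Verify.
18*(-5) - 13*(-7) = 1 = 1 ✓

s = -5, t = -7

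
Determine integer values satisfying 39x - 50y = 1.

Step 1: Check solvability.
gcd(39, 50) = 1
Since 1 divides 1, solutions exist.

Step 2: Apply extended Euclidean algorithm to find gcd.
We find integers such that 39*x0 + 50*y0 = 1

Step 3: Scale the particular solution.
Multiply by 1/1 = 1:
x = 9, y = 7

Step 4: Verify.
39*(9) - 50*(7) = 1 = 1 ✓

x = 9, y = 7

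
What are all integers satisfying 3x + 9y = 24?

Step 1: Compute gcd(3, 9) = 3.
Since 3 divides 24, solutions exist.

Step 2: Find a particular solution using extended Euclidean algorithm.
We get x₀ = 8, y₀ = 0.
Check: 3*8 + 9*0 = 24 = 24 ✓

Step 3: Write the general solution.
x = 8 + (9/3)t = 8 + 3t
y = 0 - (3/3)t = 0 - 1t
for any integer t.

x = 8 + 3t, y = 0 - 1t for integer t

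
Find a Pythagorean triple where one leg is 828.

We need the other leg and hypotenuse such that 828² + x² = c².
Take x = 205, c = 853: 828² + 205² = 685584 + 42025 = 727609 = 853² ✓
Triple: (205, 828, 853)

(205, 828, 853)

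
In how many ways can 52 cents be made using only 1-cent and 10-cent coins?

We need non-negative integers (x, y) with 1x + 10y = 52.
For each x from 0 to 52, check if (52 - 1x) is a non-negative multiple of 10.
Solutions (x, y): (2,5), (12,4), (22,3), (32,2), ...
Count: 6

6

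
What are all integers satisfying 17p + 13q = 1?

Step 1: Compute gcd(17, 13) = 1.
Since 1 divides 1, solutions exist.

Step 2: Find a particular solution using extended Euclidean algorithm.
We get p₀ = -3, q₀ = 4.
Check: 17*-3 + 13*4 = 1 = 1 ✓

Step 3: Write the general solution.
p = -3 + (13/1)t = -3 + 13t
q = 4 - (17/1)t = 4 - 17t
for any integer t.

p = -3 + 13t, q = 4 - 17t for integer t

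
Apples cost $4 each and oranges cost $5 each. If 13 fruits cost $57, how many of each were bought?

Let a = apples, o = oranges.
a + o = 13
4a + 5o = 57
Substitute o = 13 - a:
4a + 5(13 - a) = 57
(4 - 5)a = 57 - 65
-1a = -8
a = 8, o = 13 - 8 = 5

Apples: 8, Oranges: 5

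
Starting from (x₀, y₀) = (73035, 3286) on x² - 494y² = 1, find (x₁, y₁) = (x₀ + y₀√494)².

Solutions to x² - Dy² = 1 are generated by powers of (x₀ + y₀√D).
The next solution satisfies x₁ + y₁√494 = (x₀ + y₀√494)², giving:
x₁ = x₀² + 494y₀² = 73035² + 494·3286² = 5334111225 + 5334111224 = 10668222449
y₁ = 2x₀y₀ = 2·73035·3286 = 479986020

Verify: 10668222449² - 494·479986020² = 113810970221347557601 - 113810970221347557600 = 1 ✓

x = 10668222449, y = 479986020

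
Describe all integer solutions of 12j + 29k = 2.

Step 1: Compute gcd(12, 29) = 1.
Since 1 divides 2, solutions exist.

Step 2: Find a particular solution using extended Euclidean algorithm.
We get j₀ = -24, k₀ = 10.
Check: 12*-24 + 29*10 = 2 = 2 ✓

Step 3: Write the general solution.
j = -24 + (29/1)t = -24 + 29t
k = 10 - (12/1)t = 10 - 12t
for any integer t.

j = -24 + 29t, k = 10 - 12t for integer t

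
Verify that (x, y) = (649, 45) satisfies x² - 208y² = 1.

Compute x² = 649² = 421201
Compute 208y² = 208·45² = 208·2025 = 421200
x² - 208y² = 421201 - 421200 = 1
Since this equals 1, (649, 45) is a solution.

Yes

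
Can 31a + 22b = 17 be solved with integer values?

Step 1: Compute gcd(31, 22).
gcd(31, 22) = 1

Step 2: Check divisibility.
Does 1 divide 17? 17 = 1 x 17, so yes.

By the theorem on linear Diophantine equations, 31a + 22b = 17 has integer solutions if and only if gcd(31, 22) divides 17. Since 1 | 17, solutions exist.

Yes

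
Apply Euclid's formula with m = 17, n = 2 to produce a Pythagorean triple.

a = m² - n² = 17² - 2² = 289 - 4 = 285
b = 2mn = 2·17·2 = 68
c = m² + n² = 289 + 4 = 293
Verify: 285² + 68² = 81225 + 4624 = 85849 = 293² ✓

(285, 68, 293)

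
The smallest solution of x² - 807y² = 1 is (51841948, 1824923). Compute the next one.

Solutions to x² - Dy² = 1 are generated by powers of (x₀ + y₀√D).
The next solution satisfies x₁ + y₁√807 = (x₀ + y₀√807)², giving:
x₁ = x₀² + 807y₀² = 51841948² + 807·1824923² = 2687587572434704 + 2687587572434703 = 5375175144869407
y₁ = 2x₀y₀ = 2·51841948·1824923 = 189215126540008

Verify: 5375175144869407² - 807·189215126540008² = 28892507838021850529595084531649 - 28892507838021850529595084531648 = 1 ✓

x = 5375175144869407, y = 189215126540008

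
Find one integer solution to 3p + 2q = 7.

Step 1: Check solvability.
gcd(3, 2) = 1
Since 1 divides 7, solutions exist.

Step 2: Apply extended Euclidean algorithm to find gcd.
We find integers such that 3*x0 + 2*y0 = 1

Step 3: Scale the particular solution.
Multiply by 7/1 = 7:
p = 7, q = -7

Step 4: Verify.
3*(7) + 2*(-7) = 7 = 7 ✓

p = 7, q = -7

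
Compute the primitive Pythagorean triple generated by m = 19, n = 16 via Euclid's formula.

a = m² - n² = 19² - 16² = 361 - 256 = 105
b = 2mn = 2·19·16 = 608
c = m² + n² = 361 + 256 = 617
Verify: 105² + 608² = 11025 + 369664 = 380689 = 617² ✓

(105, 608, 617)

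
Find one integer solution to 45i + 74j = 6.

Step 1: Check solvability.
gcd(45, 74) = 1
Since 1 divides 6, solutions exist.

Step 2: Apply extended Euclidean algorithm to find gcd.
We find integers such that 45*x0 + 74*y0 = 1

Step 3: Scale the particular solution.
Multiply by 6/1 = 6:
i = -138, j = 84

Step 4: Verify.
45*(-138) + 74*(84) = 6 = 6 ✓

i = -138, j = 84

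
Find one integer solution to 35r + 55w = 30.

Step 1: Check solvability.
gcd(35, 55) = 5
Since 5 divides 30, solutions exist.

Step 2: Apply extended Euclidean algorithm to find gcd.
We find integers such that 35*x0 + 55*y0 = 5

Step 3: Scale the particular solution.
Multiply by 30/5 = 6:
r = -18, w = 12

Step 4: Verify.
35*(-18) + 55*(12) = 30 = 30 ✓

r = -18, w = 12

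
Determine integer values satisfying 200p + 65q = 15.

Step 1: Check solvability.
gcd(200, 65) = 5
Since 5 divides 15, solutions exist.

Step 2: Apply extended Euclidean algorithm to find gcd.
We find integers such that 200*x0 + 65*y0 = 5

Step 3: Scale the particular solution.
Multiply by 15/5 = 3:
p = 3, q = -9

Step 4: Verify.
200*(3) + 65*(-9) = 15 = 15 ✓

p = 3, q = -9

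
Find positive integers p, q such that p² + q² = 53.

Search for p with 53 - p² a perfect square.
p = 2: 53 - 2² = 53 - 4 = 49 = 7² ✓
So p = 2, q = 7.

p = 2, q = 7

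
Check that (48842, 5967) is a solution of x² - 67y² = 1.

Compute x² = 48842² = 2385540964
Compute 67y² = 67·5967² = 67·35605089 = 2385540963
x² - 67y² = 2385540964 - 2385540963 = 1
Since this equals 1, (48842, 5967) is a solution.

Yes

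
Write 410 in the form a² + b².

We need to find integers a, b > 0 such that a² + b² = 410.
Trying a = 7: b² = 410 - 7² = 410 - 49 = 361
b = 19
Check: 7² + 19² = 49 + 361 = 410 ✓

410 = 7² + 19²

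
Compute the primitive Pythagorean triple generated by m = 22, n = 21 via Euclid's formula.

a = m² - n² = 22² - 21² = 484 - 441 = 43
b = 2mn = 2·22·21 = 924
c = m² + n² = 484 + 441 = 925
Verify: 43² + 924² = 1849 + 853776 = 855625 = 925² ✓

(43, 924, 925)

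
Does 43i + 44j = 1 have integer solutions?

Step 1: Compute gcd(43, 44).
gcd(43, 44) = 1

Step 2: Check divisibility.
Does 1 divide 1? 1 = 1 x 1, so yes.

By the theorem on linear Diophantine equations, 43i + 44j = 1 has integer solutions if and only if gcd(43, 44) divides 1. Since 1 | 1, solutions exist.

Yes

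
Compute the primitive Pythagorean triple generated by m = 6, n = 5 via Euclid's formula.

a = m² - n² = 36 - 25 = 11
b = 2mn = 2·6·5 = 60
c = m² + n² = 36 + 25 = 61
Verify: 11² + 60² = 121 + 3600 = 3721 = 61² ✓

(11, 60, 61)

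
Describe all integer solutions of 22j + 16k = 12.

Step 1: Compute gcd(22, 16) = 2.
Since 2 divides 12, solutions exist.

Step 2: Find a particular solution using extended Euclidean algorithm.
We get j₀ = 18, k₀ = -24.
Check: 22*18 + 16*-24 = 12 = 12 ✓

Step 3: Write the general solution.
j = 18 + (16/2)t = 18 + 8t
k = -24 - (22/2)t = -24 - 11t
for any integer t.

j = 18 + 8t, k = -24 - 11t for integer t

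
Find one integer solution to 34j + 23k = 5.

Step 1: Check solvability.
gcd(34, 23) = 1
Since 1 divides 5, solutions exist.

Step 2: Apply extended Euclidean algorithm to find gcd.
We find integers such that 34*x0 + 23*y0 = 1

Step 3: Scale the particular solution.
Multiply by 5/1 = 5:
j = -10, k = 15

Step 4: Verify.
34*(-10) + 23*(15) = 5 = 5 ✓

j = -10, k = 15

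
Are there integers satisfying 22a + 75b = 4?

Step 1: Compute gcd(22, 75).
gcd(22, 75) = 1

Step 2: Check divisibility.
Does 1 divide 4? 4 = 1 x 4, so yes.

By the theorem on linear Diophantine equations, 22a + 75b = 4 has integer solutions if and only if gcd(22, 75) divides 4. Since 1 | 4, solutions exist.

Yes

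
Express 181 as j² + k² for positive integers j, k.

We need to find integers j, k > 0 such that j² + k² = 181.
Trying j = 9: k² = 181 - 9² = 181 - 81 = 100
k = 10
Check: 9² + 10² = 81 + 100 = 181 ✓

181 = 9² + 10²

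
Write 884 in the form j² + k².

We need to find integers j, k > 0 such that j² + k² = 884.
Trying j = 10: k² = 884 - 10² = 884 - 100 = 784
k = 28
Check: 10² + 28² = 100 + 784 = 884 ✓

884 = 10² + 28²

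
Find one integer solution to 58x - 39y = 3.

Step 1: Check solvability.
gcd(58, 39) = 1
Since 1 divides 3, solutions exist.

Step 2: Apply extended Euclidean algorithm to find gcd.
We find integers such that 58*x0 + 39*y0 = 1

Step 3: Scale the particular solution.
Multiply by 3/1 = 3:
x = -6, y = -9

Step 4: Verify.
58*(-6) - 39*(-9) = 3 = 3 ✓

x = -6, y = -9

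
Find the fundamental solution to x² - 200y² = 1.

We seek the smallest positive integers (x, y) with x² - 200y² = 1, i.e., x² = 200y² + 1.
Try successive y values:
y = 1: x² = 200·1² + 1 = 201, not a perfect square
y = 2: x² = 200·2² + 1 = 801, not a perfect square
y = 3: x² = 200·3² + 1 = 1801, not a perfect square
... continuing the search (or via continued fractions) ...
y = 7: x² = 200·7² + 1 = 9801, x = 99 ✓

Verify: 99² - 200·7² = 9801 - 9800 = 1 ✓

x = 99, y = 7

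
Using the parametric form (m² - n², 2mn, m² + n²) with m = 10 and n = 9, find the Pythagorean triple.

a = m² - n² = 10² - 9² = 100 - 81 = 19
b = 2mn = 2·10·9 = 180
c = m² + n² = 100 + 81 = 181
Verify: 19² + 180² = 361 + 32400 = 32761 = 181² ✓

(19, 180, 181)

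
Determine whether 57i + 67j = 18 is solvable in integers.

Step 1: Compute gcd(57, 67).
gcd(57, 67) = 1

Step 2: Check divisibility.
Does 1 divide 18? 18 = 1 x 18, so yes.

By the theorem on linear Diophantine equations, 57i + 67j = 18 has integer solutions if and only if gcd(57, 67) divides 18. Since 1 | 18, solutions exist.

Yes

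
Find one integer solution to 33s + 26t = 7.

Step 1: Check solvability.
gcd(33, 26) = 1
Since 1 divides 7, solutions exist.

Step 2: Apply extended Euclidean algorithm to find gcd.
We find integers such that 33*x0 + 26*y0 = 1

Step 3: Scale the particular solution.
Multiply by 7/1 = 7:
s = -77, t = 98

Step 4: Verify.
33*(-77) + 26*(98) = 7 = 7 ✓

s = -77, t = 98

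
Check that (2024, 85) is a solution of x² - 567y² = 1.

Compute x² = 2024² = 4096576
Compute 567y² = 567·85² = 567·7225 = 4096575
x² - 567y² = 4096576 - 4096575 = 1
Since this equals 1, (2024, 85) is a solution.

Yes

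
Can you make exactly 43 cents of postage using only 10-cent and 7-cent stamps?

We need non-negative x, y with 10x + 7y = 43.
gcd(10, 7) = 1 divides 43, so integer solutions exist, but checking x = 0..4 shows none with y ≥ 0.
So 43 cannot be made with non-negative stamp counts.

No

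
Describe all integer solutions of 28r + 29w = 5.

Step 1: Compute gcd(28, 29) = 1.
Since 1 divides 5, solutions exist.

Step 2: Find a particular solution using extended Euclidean algorithm.
We get r₀ = -5, w₀ = 5.
Check: 28*-5 + 29*5 = 5 = 5 ✓

Step 3: Write the general solution.
r = -5 + (29/1)t = -5 + 29t
w = 5 - (28/1)t = 5 - 28t
for any integer t.

r = -5 + 29t, w = 5 - 28t for integer t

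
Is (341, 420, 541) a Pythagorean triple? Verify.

Compute a² + b² = 341² + 420² = 116281 + 176400 = 292681
Compute c² = 541² = 292681
Since 292681 = 292681, confirmed.

Yes, it is a Pythagorean triple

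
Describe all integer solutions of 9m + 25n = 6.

Step 1: Compute gcd(9, 25) = 1.
Since 1 divides 6, solutions exist.

Step 2: Find a particular solution using extended Euclidean algorithm.
We get m₀ = -66, n₀ = 24.
Check: 9*-66 + 25*24 = 6 = 6 ✓

Step 3: Write the general solution.
m = -66 + (25/1)t = -66 + 25t
n = 24 - (9/1)t = 24 - 9t
for any integer t.

m = -66 + 25t, n = 24 - 9t for integer t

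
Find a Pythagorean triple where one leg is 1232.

We need the other leg and hypotenuse such that 1232² + x² = c².
Take x = 399, c = 1295: 1232² + 399² = 1517824 + 159201 = 1677025 = 1295² ✓
Triple: (399, 1232, 1295)

(399, 1232, 1295)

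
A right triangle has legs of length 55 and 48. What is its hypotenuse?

c² = a² + b² = 55² + 48² = 3025 + 2304 = 5329
c = 73

73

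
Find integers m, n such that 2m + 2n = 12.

Step 1: Check solvability.
gcd(2, 2) = 2
Since 2 divides 12, solutions exist.

Step 2: Apply extended Euclidean algorithm to find gcd.
We find integers such that 2*x0 + 2*y0 = 2

Step 3: Scale the particular solution.
Multiply by 12/2 = 6:
m = 0, n = 6

Step 4: Verify.
2*(0) + 2*(6) = 12 = 12 ✓

m = 0, n = 6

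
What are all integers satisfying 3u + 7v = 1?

Step 1: Compute gcd(3, 7) = 1.
Since 1 divides 1, solutions exist.

Step 2: Find a particular solution using extended Euclidean algorithm.
We get u₀ = -2, v₀ = 1.
Check: 3*-2 + 7*1 = 1 = 1 ✓

Step 3: Write the general solution.
u = -2 + (7/1)t = -2 + 7t
v = 1 - (3/1)t = 1 - 3t
for any integer t.

u = -2 + 7t, v = 1 - 3t for integer t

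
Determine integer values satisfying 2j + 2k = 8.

Step 1: Check solvability.
gcd(2, 2) = 2
Since 2 divides 8, solutions exist.

Step 2: Apply extended Euclidean algorithm to find gcd.
We find integers such that 2*x0 + 2*y0 = 2

Step 3: Scale the particular solution.
Multiply by 8/2 = 4:
j = 0, k = 4

Step 4: Verify.
2*(0) + 2*(4) = 8 = 8 ✓

j = 0, k = 4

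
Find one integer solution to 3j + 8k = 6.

Step 1: Check solvability.
gcd(3, 8) = 1
Since 1 divides 6, solutions exist.

Step 2: Apply extended Euclidean algorithm to find gcd.
We find integers such that 3*x0 + 8*y0 = 1

Step 3: Scale the particular solution.
Multiply by 6/1 = 6:
j = 18, k = -6

Step 4: Verify.
3*(18) + 8*(-6) = 6 = 6 ✓

j = 18, k = -6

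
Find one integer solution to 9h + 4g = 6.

Step 1: Check solvability.
gcd(9, 4) = 1
Since 1 divides 6, solutions exist.

Step 2: Apply extended Euclidean algorithm to find gcd.
We find integers such that 9*x0 + 4*y0 = 1

Step 3: Scale the particular solution.
Multiply by 6/1 = 6:
h = 6, g = -12

Step 4: Verify.
9*(6) + 4*(-12) = 6 = 6 ✓

h = 6, g = -12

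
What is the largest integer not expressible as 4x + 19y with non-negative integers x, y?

For two coprime denominations a and b, the Frobenius number (largest value not representable as a non-negative combination) is ab - a - b.
Here gcd(4, 19) = 1, so they are coprime.
F(4, 19) = 4·19 - 4 - 19 = 76 - 23 = 53

53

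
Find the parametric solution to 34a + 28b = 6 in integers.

Step 1: Compute gcd(34, 28) = 2.
Since 2 divides 6, solutions exist.

Step 2: Find a particular solution using extended Euclidean algorithm.
We get a₀ = 15, b₀ = -18.
Check: 34*15 + 28*-18 = 6 = 6 ✓

Step 3: Write the general solution.
a = 15 + (28/2)t = 15 + 14t
b = -18 - (34/2)t = -18 - 17t
for any integer t.

a = 15 + 14t, b = -18 - 17t for integer t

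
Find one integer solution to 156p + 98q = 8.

Step 1: Check solvability.
gcd(156, 98) = 2
Since 2 divides 8, solutions exist.

Step 2: Apply extended Euclidean algorithm to find gcd.
We find integers such that 156*x0 + 98*y0 = 2

Step 3: Scale the particular solution.
Multiply by 8/2 = 4:
p = 88, q = -140

Step 4: Verify.
156*(88) + 98*(-140) = 8 = 8 ✓

p = 88, q = -140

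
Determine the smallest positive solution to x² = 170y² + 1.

We seek the smallest positive integers (x, y) with x² - 170y² = 1, i.e., x² = 170y² + 1.
Try successive y values:
y = 1: x² = 170·1² + 1 = 171, not a perfect square
y = 2: x² = 170·2² + 1 = 681, not a perfect square
y = 3: x² = 170·3² + 1 = 1531, not a perfect square
... continuing the search (or via continued fractions) ...
y = 26: x² = 170·26² + 1 = 114921, x = 339 ✓

Verify: 339² - 170·26² = 114921 - 114920 = 1 ✓

x = 339, y = 26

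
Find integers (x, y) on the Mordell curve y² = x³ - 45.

Try small integer x values and check whether x³ - 45 is a perfect square.
x = 21: x³ - 45 = 21³ - 45 = 9261 - 45 = 9216
Is 9216 a perfect square? 96² = 9216 ✓
So (x, y) = (21, -96) is a solution.

x = 21, y = -96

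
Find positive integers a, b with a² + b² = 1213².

We need a² + b² = 1213² = 1471369.
Trying: 245² + 1188² = 60025 + 1411344 = 1471369 ✓

(245, 1188, 1213)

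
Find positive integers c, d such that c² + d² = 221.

Search for c with 221 - c² a perfect square.
c = 5: 221 - 5² = 221 - 25 = 196 = 14² ✓
So c = 5, d = 14.

c = 5, d = 14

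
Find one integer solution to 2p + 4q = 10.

Step 1: Check solvability.
gcd(2, 4) = 2
Since 2 divides 10, solutions exist.

Step 2: Apply extended Euclidean algorithm to find gcd.
We find integers such that 2*x0 + 4*y0 = 2

Step 3: Scale the particular solution.
Multiply by 10/2 = 5:
p = 5, q = 0

Step 4: Verify.
2*(5) + 4*(0) = 10 = 10 ✓

p = 5, q = 0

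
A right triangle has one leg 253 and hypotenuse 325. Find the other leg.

b² = c² - a² = 105625 - 64009 = 41616
b = 204

204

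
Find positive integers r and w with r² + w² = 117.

We need to find integers r, w > 0 such that r² + w² = 117.
Trying r = 6: w² = 117 - 6² = 117 - 36 = 81
w = 9
Check: 6² + 9² = 36 + 81 = 117 ✓

117 = 6² + 9²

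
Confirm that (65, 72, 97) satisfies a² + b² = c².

Compute a² + b² = 65² + 72² = 4225 + 5184 = 9409
Compute c² = 97² = 9409
Since 9409 = 9409, confirmed.

Yes, it is a Pythagorean triple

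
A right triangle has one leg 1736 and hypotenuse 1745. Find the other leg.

a² = c² - b² = 3045025 - 3013696 = 31329
a = 177

177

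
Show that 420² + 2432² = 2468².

Compute a² + b²:
420² + 2432² = 176400 + 5914624 = 6091024
Compute c²:
2468² = 6091024
Since 6091024 = 6091024, it is a Pythagorean triple.

Yes, it is a Pythagorean triple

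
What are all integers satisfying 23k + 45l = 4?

Step 1: Compute gcd(23, 45) = 1.
Since 1 divides 4, solutions exist.

Step 2: Find a particular solution using extended Euclidean algorithm.
We get k₀ = 8, l₀ = -4.
Check: 23*8 + 45*-4 = 4 = 4 ✓

Step 3: Write the general solution.
k = 8 + (45/1)t = 8 + 45t
l = -4 - (23/1)t = -4 - 23t
for any integer t.

k = 8 + 45t, l = -4 - 23t for integer t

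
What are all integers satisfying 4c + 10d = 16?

Step 1: Compute gcd(4, 10) = 2.
Since 2 divides 16, solutions exist.

Step 2: Find a particular solution using extended Euclidean algorithm.
We get c₀ = -16, d₀ = 8.
Check: 4*-16 + 10*8 = 16 = 16 ✓

Step 3: Write the general solution.
c = -16 + (10/2)t = -16 + 5t
d = 8 - (4/2)t = 8 - 2t
for any integer t.

c = -16 + 5t, d = 8 - 2t for integer t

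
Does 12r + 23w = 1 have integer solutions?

Step 1: Compute gcd(12, 23).
gcd(12, 23) = 1

Step 2: Check divisibility.
Does 1 divide 1? 1 = 1 x 1, so yes.

By the theorem on linear Diophantine equations, 12r + 23w = 1 has integer solutions if and only if gcd(12, 23) divides 1. Since 1 | 1, solutions exist.

Yes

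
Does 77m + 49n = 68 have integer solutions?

Step 1: Compute gcd(77, 49).
gcd(77, 49) = 7

Step 2: Check divisibility.
Does 7 divide 68? 68 = 7 x 9 + 5, so no.

By the theorem on linear Diophantine equations, 77m + 49n = 68 has integer solutions if and only if gcd(77, 49) divides 68. Since 7 does not divide 68, no solutions exist.

No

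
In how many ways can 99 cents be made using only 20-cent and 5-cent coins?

We need non-negative integers (x, y) with 20x + 5y = 99.
For each x from 0 to 4, check if (99 - 20x) is a non-negative multiple of 5.
Solutions (x, y): none
Count: 0

0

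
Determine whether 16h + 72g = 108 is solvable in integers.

Step 1: Compute gcd(16, 72).
gcd(16, 72) = 8

Step 2: Check divisibility.
Does 8 divide 108? 108 = 8 x 13 + 4, so no.

By the theorem on linear Diophantine equations, 16h + 72g = 108 has integer solutions if and only if gcd(16, 72) divides 108. Since 8 does not divide 108, no solutions exist.

No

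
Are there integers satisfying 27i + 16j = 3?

Step 1: Compute gcd(27, 16).
gcd(27, 16) = 1

Step 2: Check divisibility.
Does 1 divide 3? 3 = 1 x 3, so yes.

By the theorem on linear Diophantine equations, 27i + 16j = 3 has integer solutions if and only if gcd(27, 16) divides 3. Since 1 | 3, solutions exist.

Yes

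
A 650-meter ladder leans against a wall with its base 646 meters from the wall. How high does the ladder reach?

The ladder, wall, and ground form a right triangle with hypotenuse 650 and one leg 646.
By the Pythagorean theorem: h² = 650² - 646² = 422500 - 417316 = 5184
h = √5184 = 72 meters

72 meters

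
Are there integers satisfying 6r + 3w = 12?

Step 1: Compute gcd(6, 3).
gcd(6, 3) = 3

Step 2: Check divisibility.
Does 3 divide 12? 12 = 3 x 4, so yes.

By the theorem on linear Diophantine equations, 6r + 3w = 12 has integer solutions if and only if gcd(6, 3) divides 12. Since 3 | 12, solutions exist.

Yes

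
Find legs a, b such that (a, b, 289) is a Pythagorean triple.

We need a² + b² = 289² = 83521.
Trying: 161² + 240² = 25921 + 57600 = 83521 ✓

(161, 240, 289)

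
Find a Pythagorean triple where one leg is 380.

We need the other leg and hypotenuse such that 380² + x² = c².
Take x = 261, c = 461: 380² + 261² = 144400 + 68121 = 212521 = 461² ✓
Triple: (261, 380, 461)

(261, 380, 461)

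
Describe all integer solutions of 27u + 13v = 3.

Step 1: Compute gcd(27, 13) = 1.
Since 1 divides 3, solutions exist.

Step 2: Find a particular solution using extended Euclidean algorithm.
We get u₀ = 3, v₀ = -6.
Check: 27*3 + 13*-6 = 3 = 3 ✓

Step 3: Write the general solution.
u = 3 + (13/1)t = 3 + 13t
v = -6 - (27/1)t = -6 - 27t
for any integer t.

u = 3 + 13t, v = -6 - 27t for integer t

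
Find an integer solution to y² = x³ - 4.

Try small integer x values and check whether x³ - 4 is a perfect square.
x = 2: x³ - 4 = 2³ - 4 = 8 - 4 = 4
Is 4 a perfect square? 2² = 4 ✓
So (x, y) = (2, -2) is a solution.

x = 2, y = -2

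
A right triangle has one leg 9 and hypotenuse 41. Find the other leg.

b² = c² - a² = 1681 - 81 = 1600
b = 40

40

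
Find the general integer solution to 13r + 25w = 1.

Step 1: Compute gcd(13, 25) = 1.
Since 1 divides 1, solutions exist.

Step 2: Find a particular solution using extended Euclidean algorithm.
We get r₀ = 2, w₀ = -1.
Check: 13*2 + 25*-1 = 1 = 1 ✓

Step 3: Write the general solution.
r = 2 + (25/1)t = 2 + 25t
w = -1 - (13/1)t = -1 - 13t
for any integer t.

r = 2 + 25t, w = -1 - 13t for integer t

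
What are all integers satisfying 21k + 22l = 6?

Step 1: Compute gcd(21, 22) = 1.
Since 1 divides 6, solutions exist.

Step 2: Find a particular solution using extended Euclidean algorithm.
We get k₀ = -6, l₀ = 6.
Check: 21*-6 + 22*6 = 6 = 6 ✓

Step 3: Write the general solution.
k = -6 + (22/1)t = -6 + 22t
l = 6 - (21/1)t = 6 - 21t
for any integer t.

k = -6 + 22t, l = 6 - 21t for integer t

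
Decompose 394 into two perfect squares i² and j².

We need to find integers i, j > 0 such that i² + j² = 394.
Trying i = 13: j² = 394 - 13² = 394 - 169 = 225
j = 15
Check: 13² + 15² = 169 + 225 = 394 ✓

394 = 13² + 15²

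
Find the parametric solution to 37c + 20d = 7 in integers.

Step 1: Compute gcd(37, 20) = 1.
Since 1 divides 7, solutions exist.

Step 2: Find a particular solution using extended Euclidean algorithm.
We get c₀ = -49, d₀ = 91.
Check: 37*-49 + 20*91 = 7 = 7 ✓

Step 3: Write the general solution.
c = -49 + (20/1)t = -49 + 20t
d = 91 - (37/1)t = 91 - 37t
for any integer t.

c = -49 + 20t, d = 91 - 37t for integer t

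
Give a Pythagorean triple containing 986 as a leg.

We need the other leg and hypotenuse such that 986² + x² = c².
Take x = 552, c = 1130: 986² + 552² = 972196 + 304704 = 1276900 = 1130² ✓
Triple: (986, 552, 1130)

(986, 552, 1130)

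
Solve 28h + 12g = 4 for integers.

Step 1: Check solvability.
gcd(28, 12) = 4
Since 4 divides 4, solutions exist.

Step 2: Apply extended Euclidean algorithm to find gcd.
We find integers such that 28*x0 + 12*y0 = 4

Step 3: Scale the particular solution.
Multiply by 4/4 = 1:
h = 1, g = -2

Step 4: Verify.
28*(1) + 12*(-2) = 4 = 4 ✓

h = 1, g = -2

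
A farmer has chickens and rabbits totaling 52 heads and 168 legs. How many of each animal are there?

Let c = chickens, r = rabbits.
Heads: c + r = 52
Legs: 2c + 4r = 168
From the first equation, c = 52 - r. Substitute:
2(52 - r) + 4r = 168
104 + 2r = 168
r = (168 - 104)/2 = 32
c = 52 - 32 = 20

Chickens: 20, Rabbits: 32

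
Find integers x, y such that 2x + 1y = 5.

Step 1: Check solvability.
gcd(2, 1) = 1
Since 1 divides 5, solutions exist.

Step 2: Apply extended Euclidean algorithm to find gcd.
We find integers such that 2*x0 + 1*y0 = 1

Step 3: Scale the particular solution.
Multiply by 5/1 = 5:
x = 0, y = 5

Step 4: Verify.
2*(0) + 1*(5) = 5 = 5 ✓

x = 0, y = 5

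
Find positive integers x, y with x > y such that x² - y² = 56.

Factor: x² - y² = (x+y)(x-y) = 56.
We need two factors of 56 with the same parity.
Use x+y = 28 and x-y = 2 (product 28·2 = 56).
Adding: 2x = 30, so x = 15.
Subtracting: 2y = 26, so y = 13.
Check: 15² - 13² = 225 - 169 = 56 ✓

x = 15, y = 13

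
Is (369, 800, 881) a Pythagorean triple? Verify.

Compute a² + b² = 369² + 800² = 136161 + 640000 = 776161
Compute c² = 881² = 776161
Since 776161 = 776161, confirmed.

Yes, it is a Pythagorean triple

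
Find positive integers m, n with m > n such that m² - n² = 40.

Factor: m² - n² = (m+n)(m-n) = 40.
We need two factors of 40 with the same parity.
Use m+n = 20 and m-n = 2 (product 20·2 = 40).
Adding: 2m = 22, so m = 11.
Subtracting: 2n = 18, so n = 9.
Check: 11² - 9² = 121 - 81 = 40 ✓

m = 11, n = 9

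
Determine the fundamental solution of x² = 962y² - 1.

We need x² = 962y² - 1. Try successive y:
y = 1: x² = 962·1² - 1 = 961 = 31² ✓
Check: 31² - 962·1² = 961 - 962 = -1 ✓

x = 31, y = 1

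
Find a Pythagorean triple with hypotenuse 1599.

We need a² + b² = 1599² = 2556801.
Trying: 1305² + 924² = 1703025 + 853776 = 2556801 ✓

(1305, 924, 1599)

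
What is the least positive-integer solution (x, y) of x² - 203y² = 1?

We seek the smallest positive integers (x, y) with x² - 203y² = 1, i.e., x² = 203y² + 1.
Try successive y values:
y = 1: x² = 203·1² + 1 = 204, not a perfect square
y = 2: x² = 203·2² + 1 = 813, not a perfect square
y = 3: x² = 203·3² + 1 = 1828, not a perfect square
... continuing the search (or via continued fractions) ...
y = 4: x² = 203·4² + 1 = 3249, x = 57 ✓

Verify: 57² - 203·4² = 3249 - 3248 = 1 ✓

x = 57, y = 4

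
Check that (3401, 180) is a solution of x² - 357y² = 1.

Compute x² = 3401² = 11566801
Compute 357y² = 357·180² = 357·32400 = 11566800
x² - 357y² = 11566801 - 11566800 = 1
Since this equals 1, (3401, 180) is a solution.

Yes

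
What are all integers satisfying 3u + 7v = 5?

Step 1: Compute gcd(3, 7) = 1.
Since 1 divides 5, solutions exist.

Step 2: Find a particular solution using extended Euclidean algorithm.
We get u₀ = -10, v₀ = 5.
Check: 3*-10 + 7*5 = 5 = 5 ✓

Step 3: Write the general solution.
u = -10 + (7/1)t = -10 + 7t
v = 5 - (3/1)t = 5 - 3t
for any integer t.

u = -10 + 7t, v = 5 - 3t for integer t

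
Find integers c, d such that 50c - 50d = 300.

Step 1: Check solvability.
gcd(50, 50) = 50
Since 50 divides 300, solutions exist.

Step 2: Apply extended Euclidean algorithm to find gcd.
We find integers such that 50*x0 + 50*y0 = 50

Step 3: Scale the particular solution.
Multiply by 300/50 = 6:
c = 0, d = -6

Step 4: Verify.
50*(0) - 50*(-6) = 300 = 300 ✓

c = 0, d = -6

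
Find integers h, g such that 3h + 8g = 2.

Step 1: Check solvability.
gcd(3, 8) = 1
Since 1 divides 2, solutions exist.

Step 2: Apply extended Euclidean algorithm to find gcd.
We find integers such that 3*x0 + 8*y0 = 1

Step 3: Scale the particular solution.
Multiply by 2/1 = 2:
h = 6, g = -2

Step 4: Verify.
3*(6) + 8*(-2) = 2 = 2 ✓

h = 6, g = -2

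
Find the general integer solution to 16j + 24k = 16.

Step 1: Compute gcd(16, 24) = 8.
Since 8 divides 16, solutions exist.

Step 2: Find a particular solution using extended Euclidean algorithm.
We get j₀ = -2, k₀ = 2.
Check: 16*-2 + 24*2 = 16 = 16 ✓

Step 3: Write the general solution.
j = -2 + (24/8)t = -2 + 3t
k = 2 - (16/8)t = 2 - 2t
for any integer t.

j = -2 + 3t, k = 2 - 2t for integer t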